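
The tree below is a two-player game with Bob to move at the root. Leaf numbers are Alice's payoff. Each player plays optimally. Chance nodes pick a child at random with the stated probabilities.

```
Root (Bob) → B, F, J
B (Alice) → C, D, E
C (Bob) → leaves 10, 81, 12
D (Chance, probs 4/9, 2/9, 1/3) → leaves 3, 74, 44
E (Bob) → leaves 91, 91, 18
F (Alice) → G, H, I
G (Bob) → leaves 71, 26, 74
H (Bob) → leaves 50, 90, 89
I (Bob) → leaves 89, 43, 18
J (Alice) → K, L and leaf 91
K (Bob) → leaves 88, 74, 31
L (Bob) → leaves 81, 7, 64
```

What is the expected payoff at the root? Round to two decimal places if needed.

C (Bob): min(10, 81, 12) = 10
D (Chance): 4/9·3 + 2/9·74 + 1/3·44 = 32.44
E (Bob): min(91, 91, 18) = 18
B (Alice): max(10, 32.44, 18) = 32.44
G (Bob): min(71, 26, 74) = 26
H (Bob): min(50, 90, 89) = 50
I (Bob): min(89, 43, 18) = 18
F (Alice): max(26, 50, 18) = 50
K (Bob): min(88, 74, 31) = 31
L (Bob): min(81, 7, 64) = 7
J (Alice): max(31, 7, 91) = 91
Root (Bob): min(32.44, 50, 91) = 32.44

32.44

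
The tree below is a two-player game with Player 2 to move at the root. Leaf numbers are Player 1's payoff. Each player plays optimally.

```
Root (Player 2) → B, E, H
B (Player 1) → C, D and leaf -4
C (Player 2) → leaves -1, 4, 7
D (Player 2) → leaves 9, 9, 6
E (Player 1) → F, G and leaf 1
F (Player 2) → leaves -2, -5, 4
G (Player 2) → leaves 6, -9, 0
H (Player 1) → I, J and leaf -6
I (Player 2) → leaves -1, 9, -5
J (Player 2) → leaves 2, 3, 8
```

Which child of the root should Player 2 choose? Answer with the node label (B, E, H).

C (Player 2): min(-1, 4, 7) = -1
D (Player 2): min(9, 9, 6) = 6
B (Player 1): max(-1, 6, -4) = 6
F (Player 2): min(-2, -5, 4) = -5
G (Player 2): min(6, -9, 0) = -9
E (Player 1): max(-5, -9, 1) = 1
I (Player 2): min(-1, 9, -5) = -5
J (Player 2): min(2, 3, 8) = 2
H (Player 1): max(-5, 2, -6) = 2
Root (Player 2): min(6, 1, 2) = 1
Player 2 picks the child with the lowest value: E (value 1).

E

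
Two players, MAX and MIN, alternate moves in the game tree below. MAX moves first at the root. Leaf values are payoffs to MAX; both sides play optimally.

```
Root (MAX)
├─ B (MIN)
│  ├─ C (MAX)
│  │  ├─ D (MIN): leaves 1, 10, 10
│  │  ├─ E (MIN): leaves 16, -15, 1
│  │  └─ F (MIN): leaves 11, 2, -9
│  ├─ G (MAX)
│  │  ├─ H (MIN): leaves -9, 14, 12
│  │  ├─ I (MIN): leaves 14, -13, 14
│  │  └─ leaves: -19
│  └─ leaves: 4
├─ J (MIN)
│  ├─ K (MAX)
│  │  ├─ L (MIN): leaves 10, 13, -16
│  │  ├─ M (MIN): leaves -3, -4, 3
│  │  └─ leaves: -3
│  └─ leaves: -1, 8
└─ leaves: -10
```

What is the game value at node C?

1

D: min(1, 10, 10) = 1
E: min(16, -15, 1) = -15
F: min(11, 2, -9) = -9
C: max(1, -15, -9) = 1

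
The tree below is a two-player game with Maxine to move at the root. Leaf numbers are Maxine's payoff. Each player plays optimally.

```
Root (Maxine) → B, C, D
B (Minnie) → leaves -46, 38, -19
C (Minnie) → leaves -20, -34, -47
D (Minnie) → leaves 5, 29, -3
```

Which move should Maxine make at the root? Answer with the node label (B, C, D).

D

B (Minnie): min(-46, 38, -19) = -46
C (Minnie): min(-20, -34, -47) = -47
D (Minnie): min(5, 29, -3) = -3
Root (Maxine): max(-46, -47, -3) = -3
Maxine picks the child with the highest value: D (value -3).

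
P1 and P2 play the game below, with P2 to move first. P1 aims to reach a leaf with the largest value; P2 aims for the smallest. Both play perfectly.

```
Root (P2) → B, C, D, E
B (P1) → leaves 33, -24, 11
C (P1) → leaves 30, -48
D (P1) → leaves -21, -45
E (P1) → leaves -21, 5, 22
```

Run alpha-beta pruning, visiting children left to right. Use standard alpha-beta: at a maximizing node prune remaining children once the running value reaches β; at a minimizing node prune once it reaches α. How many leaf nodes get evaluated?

B [α=-∞,β=+∞]: v=33
C [α=-∞,β=33]: v=30
D [α=-∞,β=30]: v=-21
E [α=-∞,β=-21]: v=-21 after child 1 ≥ β → β-cutoff, skip 2
Root [α=-∞,β=+∞]: v=-21
Leaves evaluated: 8 of 10.

8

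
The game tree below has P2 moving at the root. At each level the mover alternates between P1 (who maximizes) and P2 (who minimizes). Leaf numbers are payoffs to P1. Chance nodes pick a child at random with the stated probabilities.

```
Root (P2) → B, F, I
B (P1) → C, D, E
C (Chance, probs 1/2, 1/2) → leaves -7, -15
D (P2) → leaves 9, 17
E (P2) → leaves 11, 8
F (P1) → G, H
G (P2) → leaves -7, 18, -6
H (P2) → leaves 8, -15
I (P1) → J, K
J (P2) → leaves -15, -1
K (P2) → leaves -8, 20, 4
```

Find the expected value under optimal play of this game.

-8

C (Chance): 1/2·-7 + 1/2·-15 = -11
D (P2): min(9, 17) = 9
E (P2): min(11, 8) = 8
B (P1): max(-11, 9, 8) = 9
G (P2): min(-7, 18, -6) = -7
H (P2): min(8, -15) = -15
F (P1): max(-7, -15) = -7
J (P2): min(-15, -1) = -15
K (P2): min(-8, 20, 4) = -8
I (P1): max(-15, -8) = -8
Root (P2): min(9, -7, -8) = -8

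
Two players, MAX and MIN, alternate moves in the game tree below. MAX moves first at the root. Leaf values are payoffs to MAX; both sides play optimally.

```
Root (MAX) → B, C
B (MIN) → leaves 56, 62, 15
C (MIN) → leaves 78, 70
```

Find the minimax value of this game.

B (MIN): min(56, 62, 15) = 15
C (MIN): min(78, 70) = 70
Root (MAX): max(15, 70) = 70

70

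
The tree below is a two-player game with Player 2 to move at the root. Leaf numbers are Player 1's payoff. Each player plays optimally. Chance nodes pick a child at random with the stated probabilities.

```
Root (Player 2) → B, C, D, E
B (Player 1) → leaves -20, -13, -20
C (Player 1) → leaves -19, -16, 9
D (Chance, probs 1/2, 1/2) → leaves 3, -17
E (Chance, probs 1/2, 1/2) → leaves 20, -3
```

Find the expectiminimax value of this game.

B (Player 1): max(-20, -13, -20) = -13
C (Player 1): max(-19, -16, 9) = 9
D (Chance): 1/2·3 + 1/2·-17 = -7
E (Chance): 1/2·20 + 1/2·-3 = 8.5
Root (Player 2): min(-13, 9, -7, 8.5) = -13

-13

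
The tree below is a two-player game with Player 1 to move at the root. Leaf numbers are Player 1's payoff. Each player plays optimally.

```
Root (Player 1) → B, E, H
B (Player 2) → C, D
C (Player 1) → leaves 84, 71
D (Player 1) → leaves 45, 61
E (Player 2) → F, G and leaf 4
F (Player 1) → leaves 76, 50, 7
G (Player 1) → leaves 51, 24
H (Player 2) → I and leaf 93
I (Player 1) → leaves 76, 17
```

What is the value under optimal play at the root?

76

C (Player 1): max(84, 71) = 84
D (Player 1): max(45, 61) = 61
B (Player 2): min(84, 61) = 61
F (Player 1): max(76, 50, 7) = 76
G (Player 1): max(51, 24) = 51
E (Player 2): min(76, 51, 4) = 4
I (Player 1): max(76, 17) = 76
H (Player 2): min(76, 93) = 76
Root (Player 1): max(61, 4, 76) = 76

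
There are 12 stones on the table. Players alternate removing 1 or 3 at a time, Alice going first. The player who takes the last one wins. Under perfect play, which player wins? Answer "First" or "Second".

W/L table (W = player to move can force a win):
i:   0  1  2  3  4  5  6  7  8  9 10 11 12
     L  W  L  W  L  W  L  W  L  W  L  W  L
Position 12 is L, so the second player wins.

Second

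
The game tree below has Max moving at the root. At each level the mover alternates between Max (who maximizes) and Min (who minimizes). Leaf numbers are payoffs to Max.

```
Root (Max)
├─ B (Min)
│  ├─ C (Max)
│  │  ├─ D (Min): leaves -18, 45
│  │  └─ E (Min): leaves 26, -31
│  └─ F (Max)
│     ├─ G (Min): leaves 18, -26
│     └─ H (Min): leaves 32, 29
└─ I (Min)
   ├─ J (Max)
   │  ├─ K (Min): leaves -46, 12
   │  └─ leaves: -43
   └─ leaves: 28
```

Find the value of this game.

-18

D (Min): min(-18, 45) = -18
E (Min): min(26, -31) = -31
C (Max): max(-18, -31) = -18
G (Min): min(18, -26) = -26
H (Min): min(32, 29) = 29
F (Max): max(-26, 29) = 29
B (Min): min(-18, 29) = -18
K (Min): min(-46, 12) = -46
J (Max): max(-46, -43) = -43
I (Min): min(-43, 28) = -43
Root (Max): max(-18, -43) = -18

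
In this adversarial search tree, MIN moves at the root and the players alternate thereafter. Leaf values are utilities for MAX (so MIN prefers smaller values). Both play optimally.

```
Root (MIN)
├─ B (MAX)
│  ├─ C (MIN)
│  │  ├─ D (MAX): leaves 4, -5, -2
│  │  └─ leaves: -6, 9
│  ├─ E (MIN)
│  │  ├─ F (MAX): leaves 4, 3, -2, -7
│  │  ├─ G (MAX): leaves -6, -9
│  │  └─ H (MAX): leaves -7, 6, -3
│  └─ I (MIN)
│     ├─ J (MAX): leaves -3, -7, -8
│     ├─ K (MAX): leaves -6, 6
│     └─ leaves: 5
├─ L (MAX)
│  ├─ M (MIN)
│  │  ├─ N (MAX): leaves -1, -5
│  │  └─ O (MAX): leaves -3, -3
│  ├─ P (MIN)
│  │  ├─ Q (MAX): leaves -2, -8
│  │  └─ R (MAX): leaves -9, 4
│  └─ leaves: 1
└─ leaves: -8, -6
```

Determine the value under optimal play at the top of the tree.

-8

D (MAX): max(4, -5, -2) = 4
C (MIN): min(4, -6, 9) = -6
F (MAX): max(4, 3, -2, -7) = 4
G (MAX): max(-6, -9) = -6
H (MAX): max(-7, 6, -3) = 6
E (MIN): min(4, -6, 6) = -6
J (MAX): max(-3, -7, -8) = -3
K (MAX): max(-6, 6) = 6
I (MIN): min(-3, 6, 5) = -3
B (MAX): max(-6, -6, -3) = -3
N (MAX): max(-1, -5) = -1
O (MAX): max(-3, -3) = -3
M (MIN): min(-1, -3) = -3
Q (MAX): max(-2, -8) = -2
R (MAX): max(-9, 4) = 4
P (MIN): min(-2, 4) = -2
L (MAX): max(-3, -2, 1) = 1
Root (MIN): min(-3, 1, -8, -6) = -8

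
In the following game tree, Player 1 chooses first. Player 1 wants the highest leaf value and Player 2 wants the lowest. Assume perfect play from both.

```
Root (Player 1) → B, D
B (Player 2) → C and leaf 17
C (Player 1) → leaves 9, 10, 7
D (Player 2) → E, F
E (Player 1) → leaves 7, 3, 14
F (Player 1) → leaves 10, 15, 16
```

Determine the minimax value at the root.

14

C (Player 1): max(9, 10, 7) = 10
B (Player 2): min(10, 17) = 10
E (Player 1): max(7, 3, 14) = 14
F (Player 1): max(10, 15, 16) = 16
D (Player 2): min(14, 16) = 14
Root (Player 1): max(10, 14) = 14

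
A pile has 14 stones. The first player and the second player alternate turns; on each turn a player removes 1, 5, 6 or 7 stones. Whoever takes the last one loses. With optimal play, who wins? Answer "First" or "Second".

Compute winning (W) and losing (L) positions by backward induction:
i:   0  1  2  3  4  5  6  7  8  9 10 11 12 13 14
     W  L  W  L  W  L  W  W  W  W  W  W  W  L  W
Position 14 is W, so the first player wins.

First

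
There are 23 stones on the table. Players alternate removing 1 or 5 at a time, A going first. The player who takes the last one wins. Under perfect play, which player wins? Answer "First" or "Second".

First

Compute winning (W) and losing (L) positions by backward induction:
i:   0  1  2  3  4  5  6  7  8  9 10 11 12 13 14 15 16 17 18 19 20 21 22 23
     L  W  L  W  L  W  L  W  L  W  L  W  L  W  L  W  L  W  L  W  L  W  L  W
Position 23 is W, so the first player wins.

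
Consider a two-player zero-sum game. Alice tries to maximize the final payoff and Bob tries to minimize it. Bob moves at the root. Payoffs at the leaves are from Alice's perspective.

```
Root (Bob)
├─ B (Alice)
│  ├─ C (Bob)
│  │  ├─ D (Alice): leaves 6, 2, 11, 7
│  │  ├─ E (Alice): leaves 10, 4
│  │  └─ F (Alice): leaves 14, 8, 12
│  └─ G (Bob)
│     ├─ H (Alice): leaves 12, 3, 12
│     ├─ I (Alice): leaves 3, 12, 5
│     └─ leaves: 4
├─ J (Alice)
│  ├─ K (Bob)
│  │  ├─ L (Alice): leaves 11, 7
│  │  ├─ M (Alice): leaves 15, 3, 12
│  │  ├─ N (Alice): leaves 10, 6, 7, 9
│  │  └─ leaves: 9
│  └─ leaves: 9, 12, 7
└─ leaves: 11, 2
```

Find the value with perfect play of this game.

D (Alice): max(6, 2, 11, 7) = 11
E (Alice): max(10, 4) = 10
F (Alice): max(14, 8, 12) = 14
C (Bob): min(11, 10, 14) = 10
H (Alice): max(12, 3, 12) = 12
I (Alice): max(3, 12, 5) = 12
G (Bob): min(12, 12, 4) = 4
B (Alice): max(10, 4) = 10
L (Alice): max(11, 7) = 11
M (Alice): max(15, 3, 12) = 15
N (Alice): max(10, 6, 7, 9) = 10
K (Bob): min(11, 15, 10, 9) = 9
J (Alice): max(9, 9, 12, 7) = 12
Root (Bob): min(10, 12, 11, 2) = 2

2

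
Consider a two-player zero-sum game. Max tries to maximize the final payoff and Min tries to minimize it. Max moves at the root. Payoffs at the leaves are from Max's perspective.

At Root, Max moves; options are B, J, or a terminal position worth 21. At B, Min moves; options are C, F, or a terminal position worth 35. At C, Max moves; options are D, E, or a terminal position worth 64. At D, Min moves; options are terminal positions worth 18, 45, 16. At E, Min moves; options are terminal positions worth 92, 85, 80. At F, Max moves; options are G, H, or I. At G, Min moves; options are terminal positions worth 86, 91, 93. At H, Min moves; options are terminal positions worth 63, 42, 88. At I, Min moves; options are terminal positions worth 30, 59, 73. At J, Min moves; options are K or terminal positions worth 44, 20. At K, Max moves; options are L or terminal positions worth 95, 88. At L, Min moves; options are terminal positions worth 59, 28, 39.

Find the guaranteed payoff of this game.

35

D (Min): min(18, 45, 16) = 16
E (Min): min(92, 85, 80) = 80
C (Max): max(16, 80, 64) = 80
G (Min): min(86, 91, 93) = 86
H (Min): min(63, 42, 88) = 42
I (Min): min(30, 59, 73) = 30
F (Max): max(86, 42, 30) = 86
B (Min): min(80, 86, 35) = 35
L (Min): min(59, 28, 39) = 28
K (Max): max(28, 95, 88) = 95
J (Min): min(95, 44, 20) = 20
Root (Max): max(35, 20, 21) = 35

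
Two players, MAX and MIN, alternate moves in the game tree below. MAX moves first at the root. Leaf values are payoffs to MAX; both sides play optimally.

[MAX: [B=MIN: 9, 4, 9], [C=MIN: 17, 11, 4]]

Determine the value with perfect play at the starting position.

4

B (MIN): min(9, 4, 9) = 4
C (MIN): min(17, 11, 4) = 4
Root (MAX): max(4, 4) = 4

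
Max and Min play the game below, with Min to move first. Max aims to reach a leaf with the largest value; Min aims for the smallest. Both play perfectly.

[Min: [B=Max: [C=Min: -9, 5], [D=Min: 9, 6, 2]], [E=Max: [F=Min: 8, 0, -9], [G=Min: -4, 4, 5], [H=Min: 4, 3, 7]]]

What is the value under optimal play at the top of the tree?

C (Min): min(-9, 5) = -9
D (Min): min(9, 6, 2) = 2
B (Max): max(-9, 2) = 2
F (Min): min(8, 0, -9) = -9
G (Min): min(-4, 4, 5) = -4
H (Min): min(4, 3, 7) = 3
E (Max): max(-9, -4, 3) = 3
Root (Min): min(2, 3) = 2

2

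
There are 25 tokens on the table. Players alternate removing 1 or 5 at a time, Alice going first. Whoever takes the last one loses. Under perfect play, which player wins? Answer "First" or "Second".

Second

W/L table (W = player to move can force a win):
i:   0  1  2  3  4  5  6  7  8  9 10 11 12 13 14 15 16 17 18 19 20 21 22 23 24 25
     W  L  W  L  W  L  W  L  W  L  W  L  W  L  W  L  W  L  W  L  W  L  W  L  W  L
Position 25 is L, so the second player wins.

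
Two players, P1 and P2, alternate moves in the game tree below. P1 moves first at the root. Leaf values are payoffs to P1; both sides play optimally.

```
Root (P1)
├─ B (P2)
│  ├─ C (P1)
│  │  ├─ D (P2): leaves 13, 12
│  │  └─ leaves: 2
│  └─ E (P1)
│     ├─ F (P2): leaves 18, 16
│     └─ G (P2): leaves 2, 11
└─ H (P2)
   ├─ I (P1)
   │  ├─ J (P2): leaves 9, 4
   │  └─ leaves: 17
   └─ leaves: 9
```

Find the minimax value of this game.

12

D (P2): min(13, 12) = 12
C (P1): max(12, 2) = 12
F (P2): min(18, 16) = 16
G (P2): min(2, 11) = 2
E (P1): max(16, 2) = 16
B (P2): min(12, 16) = 12
J (P2): min(9, 4) = 4
I (P1): max(4, 17) = 17
H (P2): min(17, 9) = 9
Root (P1): max(12, 9) = 12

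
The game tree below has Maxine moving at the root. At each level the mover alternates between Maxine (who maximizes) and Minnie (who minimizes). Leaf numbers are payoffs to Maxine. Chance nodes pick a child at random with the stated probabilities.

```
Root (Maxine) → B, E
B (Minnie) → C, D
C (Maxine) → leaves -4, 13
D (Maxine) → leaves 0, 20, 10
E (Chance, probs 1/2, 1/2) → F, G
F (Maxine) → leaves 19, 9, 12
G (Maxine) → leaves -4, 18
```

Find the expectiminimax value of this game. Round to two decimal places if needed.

C (Maxine): max(-4, 13) = 13
D (Maxine): max(0, 20, 10) = 20
B (Minnie): min(13, 20) = 13
F (Maxine): max(19, 9, 12) = 19
G (Maxine): max(-4, 18) = 18
E (Chance): 1/2·19 + 1/2·18 = 18.5
Root (Maxine): max(13, 18.5) = 18.5

18.5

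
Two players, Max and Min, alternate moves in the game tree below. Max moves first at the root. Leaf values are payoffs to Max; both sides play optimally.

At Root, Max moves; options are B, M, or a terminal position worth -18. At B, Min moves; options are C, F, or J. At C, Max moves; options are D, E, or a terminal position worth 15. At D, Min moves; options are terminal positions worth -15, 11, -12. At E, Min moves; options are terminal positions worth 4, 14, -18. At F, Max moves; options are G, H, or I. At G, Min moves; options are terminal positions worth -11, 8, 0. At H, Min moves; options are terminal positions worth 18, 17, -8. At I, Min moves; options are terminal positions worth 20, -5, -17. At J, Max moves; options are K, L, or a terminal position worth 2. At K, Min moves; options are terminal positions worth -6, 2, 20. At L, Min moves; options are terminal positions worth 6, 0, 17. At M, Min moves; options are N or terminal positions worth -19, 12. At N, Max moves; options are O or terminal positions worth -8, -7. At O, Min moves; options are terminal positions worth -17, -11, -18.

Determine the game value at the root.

-8

D (Min): min(-15, 11, -12) = -15
E (Min): min(4, 14, -18) = -18
C (Max): max(-15, -18, 15) = 15
G (Min): min(-11, 8, 0) = -11
H (Min): min(18, 17, -8) = -8
I (Min): min(20, -5, -17) = -17
F (Max): max(-11, -8, -17) = -8
K (Min): min(-6, 2, 20) = -6
L (Min): min(6, 0, 17) = 0
J (Max): max(-6, 0, 2) = 2
B (Min): min(15, -8, 2) = -8
O (Min): min(-17, -11, -18) = -18
N (Max): max(-18, -8, -7) = -7
M (Min): min(-7, -19, 12) = -19
Root (Max): max(-8, -19, -18) = -8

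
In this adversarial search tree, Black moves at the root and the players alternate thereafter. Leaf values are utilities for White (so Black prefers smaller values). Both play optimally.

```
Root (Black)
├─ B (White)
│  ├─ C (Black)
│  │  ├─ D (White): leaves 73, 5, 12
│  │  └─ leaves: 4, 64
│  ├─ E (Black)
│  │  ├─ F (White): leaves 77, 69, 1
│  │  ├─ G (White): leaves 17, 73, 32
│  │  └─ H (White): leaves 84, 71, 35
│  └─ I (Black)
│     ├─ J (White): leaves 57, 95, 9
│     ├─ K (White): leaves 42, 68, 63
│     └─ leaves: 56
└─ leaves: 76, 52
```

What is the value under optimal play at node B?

73

D: max(73, 5, 12) = 73
C: min(73, 4, 64) = 4
F: max(77, 69, 1) = 77
G: max(17, 73, 32) = 73
H: max(84, 71, 35) = 84
E: min(77, 73, 84) = 73
J: max(57, 95, 9) = 95
K: max(42, 68, 63) = 68
I: min(95, 68, 56) = 56
B: max(4, 73, 56) = 73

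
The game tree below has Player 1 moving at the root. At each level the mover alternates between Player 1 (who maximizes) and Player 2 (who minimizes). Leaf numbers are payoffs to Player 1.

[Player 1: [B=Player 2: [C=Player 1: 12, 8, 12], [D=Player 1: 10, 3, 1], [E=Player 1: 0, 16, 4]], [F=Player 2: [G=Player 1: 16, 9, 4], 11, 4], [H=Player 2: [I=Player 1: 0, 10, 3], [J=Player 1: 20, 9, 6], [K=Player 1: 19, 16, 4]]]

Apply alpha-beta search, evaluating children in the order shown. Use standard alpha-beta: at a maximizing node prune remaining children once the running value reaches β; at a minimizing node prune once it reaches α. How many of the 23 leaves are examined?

16

C [α=-∞,β=+∞]: v=12
D [α=-∞,β=12]: v=10
E [α=-∞,β=10]: v=16 after child 2 ≥ β → β-cutoff, skip 1
B [α=-∞,β=+∞]: v=10
G [α=10,β=+∞]: v=16
F [α=10,β=+∞]: v=4
I [α=10,β=+∞]: v=10
H [α=10,β=+∞]: v=10 after child 1 ≤ α → α-cutoff, skip 2
Root [α=-∞,β=+∞]: v=10
Leaves evaluated: 16 of 23.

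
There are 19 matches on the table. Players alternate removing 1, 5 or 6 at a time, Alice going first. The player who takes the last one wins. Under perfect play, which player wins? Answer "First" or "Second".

Compute winning (W) and losing (L) positions by backward induction:
i:   0  1  2  3  4  5  6  7  8  9 10 11 12 13 14 15 16 17 18 19
     L  W  L  W  L  W  W  W  W  W  W  L  W  L  W  L  W  W  W  W
Position 19 is W, so the first player wins.

First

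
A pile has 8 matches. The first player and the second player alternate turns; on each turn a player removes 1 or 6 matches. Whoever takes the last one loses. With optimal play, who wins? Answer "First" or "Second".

Second

i:   0  1  2  3  4  5  6  7  8
     W  L  W  L  W  L  W  W  L
Position 8 is L, so the second player wins.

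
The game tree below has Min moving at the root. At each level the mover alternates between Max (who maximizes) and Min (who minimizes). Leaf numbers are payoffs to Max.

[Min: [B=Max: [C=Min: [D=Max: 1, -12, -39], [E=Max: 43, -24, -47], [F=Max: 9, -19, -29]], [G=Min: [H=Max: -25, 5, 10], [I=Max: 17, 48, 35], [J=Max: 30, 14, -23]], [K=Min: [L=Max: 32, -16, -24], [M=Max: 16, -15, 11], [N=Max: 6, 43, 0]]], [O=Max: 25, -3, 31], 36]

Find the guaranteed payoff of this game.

D (Max): max(1, -12, -39) = 1
E (Max): max(43, -24, -47) = 43
F (Max): max(9, -19, -29) = 9
C (Min): min(1, 43, 9) = 1
H (Max): max(-25, 5, 10) = 10
I (Max): max(17, 48, 35) = 48
J (Max): max(30, 14, -23) = 30
G (Min): min(10, 48, 30) = 10
L (Max): max(32, -16, -24) = 32
M (Max): max(16, -15, 11) = 16
N (Max): max(6, 43, 0) = 43
K (Min): min(32, 16, 43) = 16
B (Max): max(1, 10, 16) = 16
O (Max): max(25, -3, 31) = 31
Root (Min): min(16, 31, 36) = 16

16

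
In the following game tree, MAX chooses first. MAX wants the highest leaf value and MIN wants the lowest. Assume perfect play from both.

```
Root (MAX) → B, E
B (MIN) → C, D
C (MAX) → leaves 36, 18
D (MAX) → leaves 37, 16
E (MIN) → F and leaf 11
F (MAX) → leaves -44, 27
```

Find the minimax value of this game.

36

C (MAX): max(36, 18) = 36
D (MAX): max(37, 16) = 37
B (MIN): min(36, 37) = 36
F (MAX): max(-44, 27) = 27
E (MIN): min(27, 11) = 11
Root (MAX): max(36, 11) = 36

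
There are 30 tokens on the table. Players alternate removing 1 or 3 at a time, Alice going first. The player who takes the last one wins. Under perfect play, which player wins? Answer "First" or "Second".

Second

Mark each pile size as W (mover wins) or L (mover loses):
i:   0  1  2  3  4  5  6  7  8  9 10 11 12 13 14 15 16 17 18 19 20 21 22 23 24 25 26 27 28 29 30
     L  W  L  W  L  W  L  W  L  W  L  W  L  W  L  W  L  W  L  W  L  W  L  W  L  W  L  W  L  W  L
Position 30 is L, so the second player wins.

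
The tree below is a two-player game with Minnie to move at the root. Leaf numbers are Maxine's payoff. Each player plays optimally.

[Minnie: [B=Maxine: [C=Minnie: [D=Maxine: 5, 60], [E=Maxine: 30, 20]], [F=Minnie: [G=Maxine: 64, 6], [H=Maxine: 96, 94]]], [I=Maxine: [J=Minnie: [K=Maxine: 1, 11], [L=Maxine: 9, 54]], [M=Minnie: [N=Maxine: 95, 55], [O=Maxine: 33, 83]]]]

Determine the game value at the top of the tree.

64

D (Maxine): max(5, 60) = 60
E (Maxine): max(30, 20) = 30
C (Minnie): min(60, 30) = 30
G (Maxine): max(64, 6) = 64
H (Maxine): max(96, 94) = 96
F (Minnie): min(64, 96) = 64
B (Maxine): max(30, 64) = 64
K (Maxine): max(1, 11) = 11
L (Maxine): max(9, 54) = 54
J (Minnie): min(11, 54) = 11
N (Maxine): max(95, 55) = 95
O (Maxine): max(33, 83) = 83
M (Minnie): min(95, 83) = 83
I (Maxine): max(11, 83) = 83
Root (Minnie): min(64, 83) = 64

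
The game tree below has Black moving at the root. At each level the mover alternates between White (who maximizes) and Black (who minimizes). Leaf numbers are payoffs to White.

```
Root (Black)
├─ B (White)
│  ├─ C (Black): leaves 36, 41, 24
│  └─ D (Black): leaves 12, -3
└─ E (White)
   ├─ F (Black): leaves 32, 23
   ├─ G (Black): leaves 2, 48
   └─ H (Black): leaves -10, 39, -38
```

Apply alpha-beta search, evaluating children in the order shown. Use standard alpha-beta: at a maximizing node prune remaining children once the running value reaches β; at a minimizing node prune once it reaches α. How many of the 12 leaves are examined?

8

C [α=-∞,β=+∞]: v=24
D [α=24,β=+∞]: v=12 after child 1 ≤ α → α-cutoff, skip 1
B [α=-∞,β=+∞]: v=24
F [α=-∞,β=24]: v=23
G [α=23,β=24]: v=2 after child 1 ≤ α → α-cutoff, skip 1
H [α=23,β=24]: v=-10 after child 1 ≤ α → α-cutoff, skip 2
E [α=-∞,β=24]: v=23
Root [α=-∞,β=+∞]: v=23
Leaves evaluated: 8 of 12.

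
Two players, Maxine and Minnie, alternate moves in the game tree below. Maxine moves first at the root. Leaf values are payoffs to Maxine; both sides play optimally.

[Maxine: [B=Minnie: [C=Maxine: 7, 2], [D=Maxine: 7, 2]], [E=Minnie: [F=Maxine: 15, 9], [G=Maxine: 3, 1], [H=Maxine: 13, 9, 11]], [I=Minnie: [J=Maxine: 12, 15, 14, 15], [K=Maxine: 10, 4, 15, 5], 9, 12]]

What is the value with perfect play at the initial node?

9

C (Maxine): max(7, 2) = 7
D (Maxine): max(7, 2) = 7
B (Minnie): min(7, 7) = 7
F (Maxine): max(15, 9) = 15
G (Maxine): max(3, 1) = 3
H (Maxine): max(13, 9, 11) = 13
E (Minnie): min(15, 3, 13) = 3
J (Maxine): max(12, 15, 14, 15) = 15
K (Maxine): max(10, 4, 15, 5) = 15
I (Minnie): min(15, 15, 9, 12) = 9
Root (Maxine): max(7, 3, 9) = 9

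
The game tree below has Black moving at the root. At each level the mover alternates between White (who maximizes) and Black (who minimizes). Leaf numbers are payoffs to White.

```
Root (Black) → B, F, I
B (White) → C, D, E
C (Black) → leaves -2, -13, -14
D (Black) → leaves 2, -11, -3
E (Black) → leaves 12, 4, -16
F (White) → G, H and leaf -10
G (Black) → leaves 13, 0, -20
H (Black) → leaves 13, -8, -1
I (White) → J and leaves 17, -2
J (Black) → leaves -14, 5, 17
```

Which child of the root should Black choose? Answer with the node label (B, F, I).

C (Black): min(-2, -13, -14) = -14
D (Black): min(2, -11, -3) = -11
E (Black): min(12, 4, -16) = -16
B (White): max(-14, -11, -16) = -11
G (Black): min(13, 0, -20) = -20
H (Black): min(13, -8, -1) = -8
F (White): max(-20, -8, -10) = -8
J (Black): min(-14, 5, 17) = -14
I (White): max(-14, 17, -2) = 17
Root (Black): min(-11, -8, 17) = -11
Black picks the child with the lowest value: B (value -11).

B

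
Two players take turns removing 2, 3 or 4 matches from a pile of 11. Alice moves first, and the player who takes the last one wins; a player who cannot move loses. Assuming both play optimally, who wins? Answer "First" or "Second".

i:   0  1  2  3  4  5  6  7  8  9 10 11
     L  L  W  W  W  W  L  L  W  W  W  W
Position 11 is W, so the first player wins.

First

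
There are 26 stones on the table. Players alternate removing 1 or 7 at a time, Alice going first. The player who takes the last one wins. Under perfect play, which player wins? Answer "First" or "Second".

Positions where the player to move wins (W) vs loses (L):
i:   0  1  2  3  4  5  6  7  8  9 10 11 12 13 14 15 16 17 18 19 20 21 22 23 24 25 26
     L  W  L  W  L  W  L  W  L  W  L  W  L  W  L  W  L  W  L  W  L  W  L  W  L  W  L
Position 26 is L, so the second player wins.

Second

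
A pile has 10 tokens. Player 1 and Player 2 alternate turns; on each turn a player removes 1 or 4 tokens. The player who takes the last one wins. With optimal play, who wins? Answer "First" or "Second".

Second

Compute winning (W) and losing (L) positions by backward induction:
i:   0  1  2  3  4  5  6  7  8  9 10
     L  W  L  W  W  L  W  L  W  W  L
Position 10 is L, so the second player wins.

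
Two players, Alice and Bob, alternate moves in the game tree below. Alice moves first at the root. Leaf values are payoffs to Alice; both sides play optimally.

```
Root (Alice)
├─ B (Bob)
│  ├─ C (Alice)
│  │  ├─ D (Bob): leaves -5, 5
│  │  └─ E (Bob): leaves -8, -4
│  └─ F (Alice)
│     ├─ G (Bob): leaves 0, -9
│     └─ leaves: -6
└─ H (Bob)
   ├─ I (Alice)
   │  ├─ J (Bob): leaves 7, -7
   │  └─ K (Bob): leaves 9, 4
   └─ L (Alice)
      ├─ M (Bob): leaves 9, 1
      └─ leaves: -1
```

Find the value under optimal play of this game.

D (Bob): min(-5, 5) = -5
E (Bob): min(-8, -4) = -8
C (Alice): max(-5, -8) = -5
G (Bob): min(0, -9) = -9
F (Alice): max(-9, -6) = -6
B (Bob): min(-5, -6) = -6
J (Bob): min(7, -7) = -7
K (Bob): min(9, 4) = 4
I (Alice): max(-7, 4) = 4
M (Bob): min(9, 1) = 1
L (Alice): max(1, -1) = 1
H (Bob): min(4, 1) = 1
Root (Alice): max(-6, 1) = 1

1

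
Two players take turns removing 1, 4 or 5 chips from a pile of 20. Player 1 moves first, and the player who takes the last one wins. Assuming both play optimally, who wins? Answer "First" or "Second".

First

Positions where the player to move wins (W) vs loses (L):
i:   0  1  2  3  4  5  6  7  8  9 10 11 12 13 14 15 16 17 18 19 20
     L  W  L  W  W  W  W  W  L  W  L  W  W  W  W  W  L  W  L  W  W
Position 20 is W, so the first player wins.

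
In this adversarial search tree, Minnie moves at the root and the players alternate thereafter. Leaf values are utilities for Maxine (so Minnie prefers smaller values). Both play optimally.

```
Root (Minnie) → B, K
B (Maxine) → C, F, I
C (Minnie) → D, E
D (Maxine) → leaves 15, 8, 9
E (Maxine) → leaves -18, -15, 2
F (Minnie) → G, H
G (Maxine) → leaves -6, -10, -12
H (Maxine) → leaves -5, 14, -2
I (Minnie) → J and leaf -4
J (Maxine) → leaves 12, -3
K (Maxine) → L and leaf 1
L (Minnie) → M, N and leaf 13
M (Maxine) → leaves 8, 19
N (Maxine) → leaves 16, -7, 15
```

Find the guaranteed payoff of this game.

D (Maxine): max(15, 8, 9) = 15
E (Maxine): max(-18, -15, 2) = 2
C (Minnie): min(15, 2) = 2
G (Maxine): max(-6, -10, -12) = -6
H (Maxine): max(-5, 14, -2) = 14
F (Minnie): min(-6, 14) = -6
J (Maxine): max(12, -3) = 12
I (Minnie): min(12, -4) = -4
B (Maxine): max(2, -6, -4) = 2
M (Maxine): max(8, 19) = 19
N (Maxine): max(16, -7, 15) = 16
L (Minnie): min(19, 16, 13) = 13
K (Maxine): max(13, 1) = 13
Root (Minnie): min(2, 13) = 2

2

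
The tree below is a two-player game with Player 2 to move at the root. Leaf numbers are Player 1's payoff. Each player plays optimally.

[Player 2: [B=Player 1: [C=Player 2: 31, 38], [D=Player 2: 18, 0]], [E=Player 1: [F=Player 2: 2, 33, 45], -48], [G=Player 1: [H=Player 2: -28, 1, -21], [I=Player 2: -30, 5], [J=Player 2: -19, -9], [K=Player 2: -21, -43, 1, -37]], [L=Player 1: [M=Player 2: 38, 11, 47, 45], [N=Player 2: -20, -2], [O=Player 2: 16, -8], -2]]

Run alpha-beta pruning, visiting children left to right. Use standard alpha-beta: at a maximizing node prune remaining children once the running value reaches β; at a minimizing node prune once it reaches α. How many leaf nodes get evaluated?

18

C [α=-∞,β=+∞]: v=31
D [α=31,β=+∞]: v=18 after child 1 ≤ α → α-cutoff, skip 1
B [α=-∞,β=+∞]: v=31
F [α=-∞,β=31]: v=2
E [α=-∞,β=31]: v=2
H [α=-∞,β=2]: v=-28
I [α=-28,β=2]: v=-30 after child 1 ≤ α → α-cutoff, skip 1
J [α=-28,β=2]: v=-19
K [α=-19,β=2]: v=-21 after child 1 ≤ α → α-cutoff, skip 3
G [α=-∞,β=2]: v=-19
M [α=-∞,β=-19]: v=11
L [α=-∞,β=-19]: v=11 after child 1 ≥ β → β-cutoff, skip 3
Root [α=-∞,β=+∞]: v=-19
Leaves evaluated: 18 of 28.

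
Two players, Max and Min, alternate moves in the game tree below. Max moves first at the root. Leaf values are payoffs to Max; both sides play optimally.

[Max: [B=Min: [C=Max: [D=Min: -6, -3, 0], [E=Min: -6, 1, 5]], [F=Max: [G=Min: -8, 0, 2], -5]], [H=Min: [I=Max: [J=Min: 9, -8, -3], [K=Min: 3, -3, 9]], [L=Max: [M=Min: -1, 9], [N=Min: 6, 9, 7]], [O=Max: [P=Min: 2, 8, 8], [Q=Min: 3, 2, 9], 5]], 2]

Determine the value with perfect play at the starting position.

D (Min): min(-6, -3, 0) = -6
E (Min): min(-6, 1, 5) = -6
C (Max): max(-6, -6) = -6
G (Min): min(-8, 0, 2) = -8
F (Max): max(-8, -5) = -5
B (Min): min(-6, -5) = -6
J (Min): min(9, -8, -3) = -8
K (Min): min(3, -3, 9) = -3
I (Max): max(-8, -3) = -3
M (Min): min(-1, 9) = -1
N (Min): min(6, 9, 7) = 6
L (Max): max(-1, 6) = 6
P (Min): min(2, 8, 8) = 2
Q (Min): min(3, 2, 9) = 2
O (Max): max(2, 2, 5) = 5
H (Min): min(-3, 6, 5) = -3
Root (Max): max(-6, -3, 2) = 2

2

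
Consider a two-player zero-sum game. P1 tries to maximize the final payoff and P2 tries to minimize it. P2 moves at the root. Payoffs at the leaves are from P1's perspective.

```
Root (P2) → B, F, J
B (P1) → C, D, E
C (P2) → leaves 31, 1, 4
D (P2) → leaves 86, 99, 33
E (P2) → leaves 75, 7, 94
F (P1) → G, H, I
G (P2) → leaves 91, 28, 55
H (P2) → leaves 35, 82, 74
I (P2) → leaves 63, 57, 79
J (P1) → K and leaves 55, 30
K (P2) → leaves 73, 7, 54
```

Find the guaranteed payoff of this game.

33

C (P2): min(31, 1, 4) = 1
D (P2): min(86, 99, 33) = 33
E (P2): min(75, 7, 94) = 7
B (P1): max(1, 33, 7) = 33
G (P2): min(91, 28, 55) = 28
H (P2): min(35, 82, 74) = 35
I (P2): min(63, 57, 79) = 57
F (P1): max(28, 35, 57) = 57
K (P2): min(73, 7, 54) = 7
J (P1): max(7, 55, 30) = 55
Root (P2): min(33, 57, 55) = 33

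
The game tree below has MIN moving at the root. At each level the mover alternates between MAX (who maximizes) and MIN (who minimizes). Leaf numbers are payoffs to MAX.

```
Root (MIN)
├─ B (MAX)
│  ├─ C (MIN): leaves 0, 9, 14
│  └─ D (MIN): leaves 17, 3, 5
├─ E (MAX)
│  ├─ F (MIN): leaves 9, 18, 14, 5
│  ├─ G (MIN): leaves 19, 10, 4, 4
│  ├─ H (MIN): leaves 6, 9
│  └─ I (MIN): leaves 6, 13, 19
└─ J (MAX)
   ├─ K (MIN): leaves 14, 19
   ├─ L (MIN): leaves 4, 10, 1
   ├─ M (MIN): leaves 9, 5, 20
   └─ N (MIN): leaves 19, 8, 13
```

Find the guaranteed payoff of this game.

3

C (MIN): min(0, 9, 14) = 0
D (MIN): min(17, 3, 5) = 3
B (MAX): max(0, 3) = 3
F (MIN): min(9, 18, 14, 5) = 5
G (MIN): min(19, 10, 4, 4) = 4
H (MIN): min(6, 9) = 6
I (MIN): min(6, 13, 19) = 6
E (MAX): max(5, 4, 6, 6) = 6
K (MIN): min(14, 19) = 14
L (MIN): min(4, 10, 1) = 1
M (MIN): min(9, 5, 20) = 5
N (MIN): min(19, 8, 13) = 8
J (MAX): max(14, 1, 5, 8) = 14
Root (MIN): min(3, 6, 14) = 3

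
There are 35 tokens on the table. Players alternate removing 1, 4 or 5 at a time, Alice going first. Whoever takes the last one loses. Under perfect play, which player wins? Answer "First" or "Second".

Second

Positions where the player to move wins (W) vs loses (L):
i:   0  1  2  3  4  5  6  7  8  9 10 11 12 13 14 15 16 17 18 19 20 21 22 23 24 25 26 27 28 29 30 31 32 33 34 35
     W  L  W  L  W  W  W  W  W  L  W  L  W  W  W  W  W  L  W  L  W  W  W  W  W  L  W  L  W  W  W  W  W  L  W  L
Position 35 is L, so the second player wins.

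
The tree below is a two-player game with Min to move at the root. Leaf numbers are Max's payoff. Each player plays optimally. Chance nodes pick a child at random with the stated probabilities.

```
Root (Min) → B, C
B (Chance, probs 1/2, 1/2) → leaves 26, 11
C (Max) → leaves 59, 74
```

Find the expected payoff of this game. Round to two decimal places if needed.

18.5

B (Chance): 1/2·26 + 1/2·11 = 18.5
C (Max): max(59, 74) = 74
Root (Min): min(18.5, 74) = 18.5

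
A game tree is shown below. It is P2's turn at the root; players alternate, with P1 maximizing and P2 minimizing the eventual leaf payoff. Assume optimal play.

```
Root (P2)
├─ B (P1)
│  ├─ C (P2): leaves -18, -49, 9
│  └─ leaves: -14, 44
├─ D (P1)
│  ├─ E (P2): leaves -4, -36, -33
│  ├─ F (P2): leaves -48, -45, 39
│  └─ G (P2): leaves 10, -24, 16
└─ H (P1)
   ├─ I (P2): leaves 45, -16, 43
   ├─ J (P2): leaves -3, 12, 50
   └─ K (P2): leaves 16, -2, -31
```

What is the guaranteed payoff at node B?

44

C: min(-18, -49, 9) = -49
B: max(-49, -14, 44) = 44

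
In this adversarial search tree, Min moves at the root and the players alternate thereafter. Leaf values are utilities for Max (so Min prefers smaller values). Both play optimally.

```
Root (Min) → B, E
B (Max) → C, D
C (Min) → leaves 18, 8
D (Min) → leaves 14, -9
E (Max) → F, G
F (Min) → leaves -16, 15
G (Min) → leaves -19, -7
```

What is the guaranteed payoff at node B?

8

C: min(18, 8) = 8
D: min(14, -9) = -9
B: max(8, -9) = 8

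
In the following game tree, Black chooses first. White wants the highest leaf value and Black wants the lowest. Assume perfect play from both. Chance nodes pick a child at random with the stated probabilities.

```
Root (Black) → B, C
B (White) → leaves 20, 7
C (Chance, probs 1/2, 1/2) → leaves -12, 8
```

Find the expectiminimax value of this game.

B (White): max(20, 7) = 20
C (Chance): 1/2·-12 + 1/2·8 = -2
Root (Black): min(20, -2) = -2

-2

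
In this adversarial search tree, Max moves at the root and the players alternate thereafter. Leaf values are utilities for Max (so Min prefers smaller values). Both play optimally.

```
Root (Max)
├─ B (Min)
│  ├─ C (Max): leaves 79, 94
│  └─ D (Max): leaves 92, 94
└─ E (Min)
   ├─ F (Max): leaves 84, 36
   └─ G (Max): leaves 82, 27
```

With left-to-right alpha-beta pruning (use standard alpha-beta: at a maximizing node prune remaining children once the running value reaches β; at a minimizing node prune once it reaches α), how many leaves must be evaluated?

6

C [α=-∞,β=+∞]: v=94
D [α=-∞,β=94]: v=94
B [α=-∞,β=+∞]: v=94
F [α=94,β=+∞]: v=84
E [α=94,β=+∞]: v=84 after child 1 ≤ α → α-cutoff, skip 1
Root [α=-∞,β=+∞]: v=94
Leaves evaluated: 6 of 8.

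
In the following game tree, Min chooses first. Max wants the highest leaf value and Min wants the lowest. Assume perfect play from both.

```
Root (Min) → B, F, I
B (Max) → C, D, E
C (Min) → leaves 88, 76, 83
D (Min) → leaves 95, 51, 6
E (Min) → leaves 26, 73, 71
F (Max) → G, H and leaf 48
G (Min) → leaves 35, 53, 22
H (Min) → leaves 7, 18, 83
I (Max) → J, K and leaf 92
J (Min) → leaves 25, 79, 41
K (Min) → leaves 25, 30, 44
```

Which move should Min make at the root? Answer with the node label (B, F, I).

C (Min): min(88, 76, 83) = 76
D (Min): min(95, 51, 6) = 6
E (Min): min(26, 73, 71) = 26
B (Max): max(76, 6, 26) = 76
G (Min): min(35, 53, 22) = 22
H (Min): min(7, 18, 83) = 7
F (Max): max(22, 7, 48) = 48
J (Min): min(25, 79, 41) = 25
K (Min): min(25, 30, 44) = 25
I (Max): max(25, 25, 92) = 92
Root (Min): min(76, 48, 92) = 48
Min picks the child with the lowest value: F (value 48).

F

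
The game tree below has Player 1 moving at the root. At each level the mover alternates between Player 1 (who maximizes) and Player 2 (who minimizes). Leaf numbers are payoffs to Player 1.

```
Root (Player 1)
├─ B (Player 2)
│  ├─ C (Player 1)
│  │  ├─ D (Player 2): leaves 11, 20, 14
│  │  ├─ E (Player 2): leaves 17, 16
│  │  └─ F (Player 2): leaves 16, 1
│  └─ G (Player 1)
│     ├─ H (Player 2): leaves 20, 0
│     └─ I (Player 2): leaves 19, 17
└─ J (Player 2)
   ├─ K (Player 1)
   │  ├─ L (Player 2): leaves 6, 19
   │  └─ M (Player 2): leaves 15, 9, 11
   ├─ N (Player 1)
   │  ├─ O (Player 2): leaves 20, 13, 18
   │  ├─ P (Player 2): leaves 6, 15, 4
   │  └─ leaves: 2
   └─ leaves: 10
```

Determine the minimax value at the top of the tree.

D (Player 2): min(11, 20, 14) = 11
E (Player 2): min(17, 16) = 16
F (Player 2): min(16, 1) = 1
C (Player 1): max(11, 16, 1) = 16
H (Player 2): min(20, 0) = 0
I (Player 2): min(19, 17) = 17
G (Player 1): max(0, 17) = 17
B (Player 2): min(16, 17) = 16
L (Player 2): min(6, 19) = 6
M (Player 2): min(15, 9, 11) = 9
K (Player 1): max(6, 9) = 9
O (Player 2): min(20, 13, 18) = 13
P (Player 2): min(6, 15, 4) = 4
N (Player 1): max(13, 4, 2) = 13
J (Player 2): min(9, 13, 10) = 9
Root (Player 1): max(16, 9) = 16

16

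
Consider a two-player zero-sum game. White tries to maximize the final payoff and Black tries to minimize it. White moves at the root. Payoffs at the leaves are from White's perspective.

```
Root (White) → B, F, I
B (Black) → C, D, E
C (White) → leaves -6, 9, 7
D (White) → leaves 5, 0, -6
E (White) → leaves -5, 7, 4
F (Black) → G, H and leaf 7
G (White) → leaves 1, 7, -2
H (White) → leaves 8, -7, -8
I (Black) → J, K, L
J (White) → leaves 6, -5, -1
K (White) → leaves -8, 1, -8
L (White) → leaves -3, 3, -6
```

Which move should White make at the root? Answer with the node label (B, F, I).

C (White): max(-6, 9, 7) = 9
D (White): max(5, 0, -6) = 5
E (White): max(-5, 7, 4) = 7
B (Black): min(9, 5, 7) = 5
G (White): max(1, 7, -2) = 7
H (White): max(8, -7, -8) = 8
F (Black): min(7, 8, 7) = 7
J (White): max(6, -5, -1) = 6
K (White): max(-8, 1, -8) = 1
L (White): max(-3, 3, -6) = 3
I (Black): min(6, 1, 3) = 1
Root (White): max(5, 7, 1) = 7
White picks the child with the highest value: F (value 7).

F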